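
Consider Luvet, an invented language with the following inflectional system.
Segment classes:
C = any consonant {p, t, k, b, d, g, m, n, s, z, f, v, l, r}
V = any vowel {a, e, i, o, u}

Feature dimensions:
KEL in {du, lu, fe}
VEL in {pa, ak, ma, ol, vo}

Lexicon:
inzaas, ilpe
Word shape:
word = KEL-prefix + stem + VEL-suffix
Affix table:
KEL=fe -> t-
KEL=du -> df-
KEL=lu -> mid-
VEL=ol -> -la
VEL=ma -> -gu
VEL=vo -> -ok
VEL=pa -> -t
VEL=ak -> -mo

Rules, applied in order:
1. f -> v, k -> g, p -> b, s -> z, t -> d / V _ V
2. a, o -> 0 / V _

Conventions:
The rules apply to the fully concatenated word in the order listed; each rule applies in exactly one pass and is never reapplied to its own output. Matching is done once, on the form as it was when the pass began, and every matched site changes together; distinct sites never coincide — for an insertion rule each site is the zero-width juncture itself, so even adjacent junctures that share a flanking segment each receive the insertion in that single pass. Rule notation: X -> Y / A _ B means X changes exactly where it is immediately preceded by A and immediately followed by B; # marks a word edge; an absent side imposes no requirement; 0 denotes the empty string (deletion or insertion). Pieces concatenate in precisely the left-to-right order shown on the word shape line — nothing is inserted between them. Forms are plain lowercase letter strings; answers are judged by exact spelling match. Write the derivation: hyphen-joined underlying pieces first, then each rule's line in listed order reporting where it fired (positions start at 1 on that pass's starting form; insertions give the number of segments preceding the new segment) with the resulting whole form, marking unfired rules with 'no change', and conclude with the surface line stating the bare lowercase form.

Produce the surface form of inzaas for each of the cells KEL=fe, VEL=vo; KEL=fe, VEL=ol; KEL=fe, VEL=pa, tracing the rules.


cell KEL=fe, VEL=vo:
underlying: t-inzaas-ok
1. f -> v, k -> g, p -> b, s -> z, t -> d / V _ V: fires at position(s) 7: tinzaazok
2. a, o -> 0 / V _: fires at position(s) 6: tinzazok
surface: tinzazok

cell KEL=fe, VEL=ol:
underlying: t-inzaas-la
1. f -> v, k -> g, p -> b, s -> z, t -> d / V _ V: no change
2. a, o -> 0 / V _: fires at position(s) 6: tinzasla
surface: tinzasla

cell KEL=fe, VEL=pa:
underlying: t-inzaas-t
1. f -> v, k -> g, p -> b, s -> z, t -> d / V _ V: no change
2. a, o -> 0 / V _: fires at position(s) 6: tinzast
surface: tinzast


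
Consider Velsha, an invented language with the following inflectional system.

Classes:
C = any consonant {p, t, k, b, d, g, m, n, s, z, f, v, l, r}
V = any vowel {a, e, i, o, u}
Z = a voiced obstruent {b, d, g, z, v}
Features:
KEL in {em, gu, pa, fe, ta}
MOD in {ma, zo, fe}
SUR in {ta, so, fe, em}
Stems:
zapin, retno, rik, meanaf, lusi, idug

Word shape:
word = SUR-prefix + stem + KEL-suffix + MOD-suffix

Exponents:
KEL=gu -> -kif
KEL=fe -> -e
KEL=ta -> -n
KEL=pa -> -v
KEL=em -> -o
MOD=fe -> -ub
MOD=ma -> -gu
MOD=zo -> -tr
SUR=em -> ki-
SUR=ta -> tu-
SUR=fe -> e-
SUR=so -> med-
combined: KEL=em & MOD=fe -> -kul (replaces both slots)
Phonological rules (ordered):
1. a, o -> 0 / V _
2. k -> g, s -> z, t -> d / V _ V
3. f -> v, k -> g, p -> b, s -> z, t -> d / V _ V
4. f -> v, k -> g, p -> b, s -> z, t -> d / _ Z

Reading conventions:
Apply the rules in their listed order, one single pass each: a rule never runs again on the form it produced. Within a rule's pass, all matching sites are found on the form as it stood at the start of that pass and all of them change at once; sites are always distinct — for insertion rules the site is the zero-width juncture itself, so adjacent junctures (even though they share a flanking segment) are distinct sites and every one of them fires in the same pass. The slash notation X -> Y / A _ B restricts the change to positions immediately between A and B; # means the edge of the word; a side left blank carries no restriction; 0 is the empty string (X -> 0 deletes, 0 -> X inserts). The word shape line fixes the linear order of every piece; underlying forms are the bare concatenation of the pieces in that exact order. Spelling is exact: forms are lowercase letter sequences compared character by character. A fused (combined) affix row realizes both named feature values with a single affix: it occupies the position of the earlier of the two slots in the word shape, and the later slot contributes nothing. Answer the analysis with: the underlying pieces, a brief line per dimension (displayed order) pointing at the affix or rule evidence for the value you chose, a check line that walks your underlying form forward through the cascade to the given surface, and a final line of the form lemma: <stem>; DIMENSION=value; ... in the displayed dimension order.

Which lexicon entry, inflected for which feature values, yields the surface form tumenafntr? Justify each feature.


underlying: tu-meanaf-n-tr
KEL=ta - signalled by the affix -n
MOD=zo - signalled by the affix -tr
SUR=ta - signalled by the affix tu-
check: tumeanafntr -> tumenafntr -> tumenafntr -> tumenafntr -> tumenafntr
lemma: meanaf; KEL=ta; MOD=zo; SUR=ta


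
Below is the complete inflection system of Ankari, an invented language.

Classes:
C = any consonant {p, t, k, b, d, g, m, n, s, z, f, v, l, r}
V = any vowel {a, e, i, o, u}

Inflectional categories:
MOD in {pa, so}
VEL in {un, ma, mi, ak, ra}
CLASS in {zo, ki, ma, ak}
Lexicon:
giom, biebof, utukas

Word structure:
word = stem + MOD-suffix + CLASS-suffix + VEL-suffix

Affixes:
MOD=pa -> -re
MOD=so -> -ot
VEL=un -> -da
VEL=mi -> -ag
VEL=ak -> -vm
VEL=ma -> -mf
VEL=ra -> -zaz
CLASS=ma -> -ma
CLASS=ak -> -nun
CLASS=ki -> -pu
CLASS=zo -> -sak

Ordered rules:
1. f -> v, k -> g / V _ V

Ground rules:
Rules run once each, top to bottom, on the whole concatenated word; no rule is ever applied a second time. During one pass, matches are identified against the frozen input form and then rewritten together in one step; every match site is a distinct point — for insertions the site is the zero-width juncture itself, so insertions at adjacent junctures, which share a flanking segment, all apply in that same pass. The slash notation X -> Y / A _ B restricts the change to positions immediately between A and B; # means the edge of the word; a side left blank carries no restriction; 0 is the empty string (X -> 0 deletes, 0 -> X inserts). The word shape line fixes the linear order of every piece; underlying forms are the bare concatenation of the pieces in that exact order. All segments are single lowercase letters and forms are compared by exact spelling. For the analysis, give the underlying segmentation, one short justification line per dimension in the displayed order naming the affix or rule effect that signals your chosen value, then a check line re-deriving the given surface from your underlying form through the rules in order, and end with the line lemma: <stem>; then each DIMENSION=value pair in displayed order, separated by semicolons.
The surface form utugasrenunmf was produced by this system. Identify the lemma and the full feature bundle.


underlying: utukas-re-nun-mf
MOD=pa - signalled by the affix -re
VEL=ma - signalled by the affix -mf
CLASS=ak - signalled by the affix -nun
check: utukasrenunmf -> utugasrenunmf
lemma: utukas; MOD=pa; VEL=ma; CLASS=ak


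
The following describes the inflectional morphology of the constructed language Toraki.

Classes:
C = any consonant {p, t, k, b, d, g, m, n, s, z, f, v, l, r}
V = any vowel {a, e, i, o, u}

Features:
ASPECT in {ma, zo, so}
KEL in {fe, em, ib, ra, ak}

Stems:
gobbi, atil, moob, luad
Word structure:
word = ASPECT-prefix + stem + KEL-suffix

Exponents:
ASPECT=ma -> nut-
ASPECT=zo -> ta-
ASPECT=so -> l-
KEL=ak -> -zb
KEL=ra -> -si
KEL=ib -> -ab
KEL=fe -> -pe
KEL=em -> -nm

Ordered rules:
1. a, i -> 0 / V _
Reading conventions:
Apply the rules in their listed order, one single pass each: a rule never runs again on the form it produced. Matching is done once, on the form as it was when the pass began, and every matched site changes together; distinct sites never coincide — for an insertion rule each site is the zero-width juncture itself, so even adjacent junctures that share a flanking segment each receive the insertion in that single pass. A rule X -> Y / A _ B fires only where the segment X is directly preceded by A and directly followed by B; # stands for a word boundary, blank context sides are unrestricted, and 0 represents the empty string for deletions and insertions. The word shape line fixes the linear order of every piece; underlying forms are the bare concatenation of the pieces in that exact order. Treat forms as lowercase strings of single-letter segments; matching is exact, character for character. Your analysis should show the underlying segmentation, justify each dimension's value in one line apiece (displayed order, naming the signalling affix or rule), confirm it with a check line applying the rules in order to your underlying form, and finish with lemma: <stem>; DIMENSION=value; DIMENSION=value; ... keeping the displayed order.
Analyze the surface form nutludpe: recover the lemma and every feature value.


underlying: nut-luad-pe
ASPECT=ma - signalled by the affix nut-
KEL=fe - signalled by the affix -pe
check: nutluadpe -> nutludpe
lemma: luad; ASPECT=ma; KEL=fe


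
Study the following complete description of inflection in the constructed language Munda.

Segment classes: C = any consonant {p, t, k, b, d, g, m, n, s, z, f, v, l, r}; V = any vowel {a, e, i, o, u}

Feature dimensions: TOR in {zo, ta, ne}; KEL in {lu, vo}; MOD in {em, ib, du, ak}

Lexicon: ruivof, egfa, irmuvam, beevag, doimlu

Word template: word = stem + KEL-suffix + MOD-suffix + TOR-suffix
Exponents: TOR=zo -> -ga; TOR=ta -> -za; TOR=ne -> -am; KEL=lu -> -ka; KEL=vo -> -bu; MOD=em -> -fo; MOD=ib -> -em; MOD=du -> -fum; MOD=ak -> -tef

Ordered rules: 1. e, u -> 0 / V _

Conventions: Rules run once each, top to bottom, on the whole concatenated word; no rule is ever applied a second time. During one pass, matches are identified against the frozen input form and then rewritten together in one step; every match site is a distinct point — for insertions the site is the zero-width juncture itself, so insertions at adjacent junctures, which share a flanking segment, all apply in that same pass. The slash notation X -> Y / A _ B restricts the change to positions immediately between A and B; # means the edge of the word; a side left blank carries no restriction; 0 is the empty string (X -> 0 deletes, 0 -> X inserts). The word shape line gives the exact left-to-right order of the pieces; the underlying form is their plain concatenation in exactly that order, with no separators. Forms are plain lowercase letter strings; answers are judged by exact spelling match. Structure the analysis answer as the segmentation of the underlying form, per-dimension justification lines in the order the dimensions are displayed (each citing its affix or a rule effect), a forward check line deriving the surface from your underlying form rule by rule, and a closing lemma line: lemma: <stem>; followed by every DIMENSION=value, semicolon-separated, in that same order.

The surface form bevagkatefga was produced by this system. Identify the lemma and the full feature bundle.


underlying: beevag-ka-tef-ga
TOR=zo - signalled by the affix -ga
KEL=lu - signalled by the affix -ka
MOD=ak - signalled by the affix -tef
check: beevagkatefga -> bevagkatefga
lemma: beevag; TOR=zo; KEL=lu; MOD=ak


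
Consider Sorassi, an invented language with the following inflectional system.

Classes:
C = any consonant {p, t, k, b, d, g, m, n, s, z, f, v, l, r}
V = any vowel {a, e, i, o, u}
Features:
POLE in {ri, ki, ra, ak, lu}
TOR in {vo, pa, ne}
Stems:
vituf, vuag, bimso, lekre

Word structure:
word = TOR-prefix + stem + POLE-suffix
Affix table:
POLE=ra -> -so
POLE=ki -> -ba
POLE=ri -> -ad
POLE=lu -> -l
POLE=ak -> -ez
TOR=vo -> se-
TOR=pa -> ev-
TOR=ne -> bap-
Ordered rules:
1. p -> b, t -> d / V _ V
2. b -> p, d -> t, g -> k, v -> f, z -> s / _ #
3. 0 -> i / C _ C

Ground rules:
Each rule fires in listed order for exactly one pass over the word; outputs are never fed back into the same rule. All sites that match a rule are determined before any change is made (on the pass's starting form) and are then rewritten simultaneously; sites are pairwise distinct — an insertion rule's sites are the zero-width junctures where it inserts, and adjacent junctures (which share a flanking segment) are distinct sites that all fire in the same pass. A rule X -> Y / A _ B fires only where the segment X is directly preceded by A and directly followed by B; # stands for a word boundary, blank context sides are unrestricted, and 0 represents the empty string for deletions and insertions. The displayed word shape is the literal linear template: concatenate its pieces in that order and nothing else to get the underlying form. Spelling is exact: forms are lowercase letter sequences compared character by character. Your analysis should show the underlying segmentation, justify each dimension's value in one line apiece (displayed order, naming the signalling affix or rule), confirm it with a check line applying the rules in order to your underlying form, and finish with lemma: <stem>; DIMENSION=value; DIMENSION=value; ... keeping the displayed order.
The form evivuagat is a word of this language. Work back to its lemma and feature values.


underlying: ev-vuag-ad
POLE=ri - signalled by the affix -ad
TOR=pa - signalled by the affix ev-
check: evvuagad -> evvuagad -> evvuagat -> evivuagat
lemma: vuag; POLE=ri; TOR=pa


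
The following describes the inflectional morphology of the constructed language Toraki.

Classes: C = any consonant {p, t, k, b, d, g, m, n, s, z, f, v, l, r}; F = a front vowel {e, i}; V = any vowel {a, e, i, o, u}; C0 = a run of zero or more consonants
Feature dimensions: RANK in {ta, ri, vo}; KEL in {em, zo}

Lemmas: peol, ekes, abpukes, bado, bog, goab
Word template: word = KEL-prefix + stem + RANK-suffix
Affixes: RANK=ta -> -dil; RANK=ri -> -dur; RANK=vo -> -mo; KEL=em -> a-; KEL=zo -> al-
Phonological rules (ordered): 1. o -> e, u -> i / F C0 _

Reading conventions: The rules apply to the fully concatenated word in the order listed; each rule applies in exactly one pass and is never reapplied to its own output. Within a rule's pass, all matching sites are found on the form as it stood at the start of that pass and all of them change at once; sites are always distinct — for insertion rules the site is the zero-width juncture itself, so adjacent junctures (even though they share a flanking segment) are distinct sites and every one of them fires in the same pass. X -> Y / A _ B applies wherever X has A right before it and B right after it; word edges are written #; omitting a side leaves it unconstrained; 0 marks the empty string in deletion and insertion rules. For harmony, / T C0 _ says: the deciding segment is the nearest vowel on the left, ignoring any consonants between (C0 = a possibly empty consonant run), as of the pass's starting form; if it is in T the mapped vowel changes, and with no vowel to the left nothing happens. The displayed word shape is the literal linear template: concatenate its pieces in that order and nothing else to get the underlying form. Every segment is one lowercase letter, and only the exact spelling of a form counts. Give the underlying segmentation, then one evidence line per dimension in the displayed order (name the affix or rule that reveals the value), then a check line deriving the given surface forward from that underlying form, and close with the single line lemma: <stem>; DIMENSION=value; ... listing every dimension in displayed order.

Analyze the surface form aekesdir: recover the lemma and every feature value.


underlying: a-ekes-dur
RANK=ri - signalled by the affix -dur
KEL=em - signalled by the affix a-
check: aekesdur -> aekesdir
lemma: ekes; RANK=ri; KEL=em


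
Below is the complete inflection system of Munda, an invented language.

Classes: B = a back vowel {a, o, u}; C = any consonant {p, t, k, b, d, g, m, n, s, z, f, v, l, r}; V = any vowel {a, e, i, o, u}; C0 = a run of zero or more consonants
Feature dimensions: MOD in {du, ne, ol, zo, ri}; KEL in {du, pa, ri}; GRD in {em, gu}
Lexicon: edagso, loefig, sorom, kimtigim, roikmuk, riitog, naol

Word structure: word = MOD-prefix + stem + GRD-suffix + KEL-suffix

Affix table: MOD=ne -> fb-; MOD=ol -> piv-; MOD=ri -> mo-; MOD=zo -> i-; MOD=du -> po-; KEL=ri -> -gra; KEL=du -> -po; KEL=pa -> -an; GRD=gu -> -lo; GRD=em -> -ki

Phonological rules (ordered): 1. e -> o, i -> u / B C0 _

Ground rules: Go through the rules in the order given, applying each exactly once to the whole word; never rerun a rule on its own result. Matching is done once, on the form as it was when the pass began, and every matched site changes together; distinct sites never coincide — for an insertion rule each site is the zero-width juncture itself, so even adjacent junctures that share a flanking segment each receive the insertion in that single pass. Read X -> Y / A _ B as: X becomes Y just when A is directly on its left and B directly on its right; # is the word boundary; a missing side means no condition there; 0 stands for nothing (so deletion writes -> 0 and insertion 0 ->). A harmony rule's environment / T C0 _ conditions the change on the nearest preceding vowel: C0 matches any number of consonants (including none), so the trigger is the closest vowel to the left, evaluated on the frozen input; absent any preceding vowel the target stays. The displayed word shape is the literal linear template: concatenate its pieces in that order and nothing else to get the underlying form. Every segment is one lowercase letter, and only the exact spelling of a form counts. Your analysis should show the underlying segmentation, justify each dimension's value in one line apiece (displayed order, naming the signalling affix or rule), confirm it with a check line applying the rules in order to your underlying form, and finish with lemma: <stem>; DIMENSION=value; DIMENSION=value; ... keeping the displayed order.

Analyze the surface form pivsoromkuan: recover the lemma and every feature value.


underlying: piv-sorom-ki-an
MOD=ol - signalled by the affix piv-
KEL=pa - signalled by the affix -an
GRD=em - signalled by the affix -ki
check: pivsoromkian -> pivsoromkuan
lemma: sorom; MOD=ol; KEL=pa; GRD=em


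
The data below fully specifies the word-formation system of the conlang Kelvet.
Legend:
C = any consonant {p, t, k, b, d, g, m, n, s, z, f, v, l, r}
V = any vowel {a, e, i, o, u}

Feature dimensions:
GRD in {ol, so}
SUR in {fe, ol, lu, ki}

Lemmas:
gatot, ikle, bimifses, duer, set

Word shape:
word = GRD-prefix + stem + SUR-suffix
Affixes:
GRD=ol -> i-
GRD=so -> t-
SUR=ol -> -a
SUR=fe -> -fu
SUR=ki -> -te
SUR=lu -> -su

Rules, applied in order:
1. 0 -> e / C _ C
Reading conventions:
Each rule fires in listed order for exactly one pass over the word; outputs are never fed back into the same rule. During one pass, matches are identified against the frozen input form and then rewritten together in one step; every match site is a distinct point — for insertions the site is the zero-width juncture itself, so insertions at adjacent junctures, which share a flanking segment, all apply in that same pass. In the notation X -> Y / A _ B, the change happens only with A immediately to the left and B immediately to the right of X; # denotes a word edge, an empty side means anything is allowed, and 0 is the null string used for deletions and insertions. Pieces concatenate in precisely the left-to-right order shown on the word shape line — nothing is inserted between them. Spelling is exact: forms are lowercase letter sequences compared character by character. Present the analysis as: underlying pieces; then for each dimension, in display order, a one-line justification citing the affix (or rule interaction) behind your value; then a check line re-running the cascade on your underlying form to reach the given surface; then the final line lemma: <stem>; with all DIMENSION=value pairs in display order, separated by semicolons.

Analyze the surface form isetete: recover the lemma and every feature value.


underlying: i-set-te
GRD=ol - signalled by the affix i-
SUR=ki - signalled by the affix -te
check: isette -> isetete
lemma: set; GRD=ol; SUR=ki


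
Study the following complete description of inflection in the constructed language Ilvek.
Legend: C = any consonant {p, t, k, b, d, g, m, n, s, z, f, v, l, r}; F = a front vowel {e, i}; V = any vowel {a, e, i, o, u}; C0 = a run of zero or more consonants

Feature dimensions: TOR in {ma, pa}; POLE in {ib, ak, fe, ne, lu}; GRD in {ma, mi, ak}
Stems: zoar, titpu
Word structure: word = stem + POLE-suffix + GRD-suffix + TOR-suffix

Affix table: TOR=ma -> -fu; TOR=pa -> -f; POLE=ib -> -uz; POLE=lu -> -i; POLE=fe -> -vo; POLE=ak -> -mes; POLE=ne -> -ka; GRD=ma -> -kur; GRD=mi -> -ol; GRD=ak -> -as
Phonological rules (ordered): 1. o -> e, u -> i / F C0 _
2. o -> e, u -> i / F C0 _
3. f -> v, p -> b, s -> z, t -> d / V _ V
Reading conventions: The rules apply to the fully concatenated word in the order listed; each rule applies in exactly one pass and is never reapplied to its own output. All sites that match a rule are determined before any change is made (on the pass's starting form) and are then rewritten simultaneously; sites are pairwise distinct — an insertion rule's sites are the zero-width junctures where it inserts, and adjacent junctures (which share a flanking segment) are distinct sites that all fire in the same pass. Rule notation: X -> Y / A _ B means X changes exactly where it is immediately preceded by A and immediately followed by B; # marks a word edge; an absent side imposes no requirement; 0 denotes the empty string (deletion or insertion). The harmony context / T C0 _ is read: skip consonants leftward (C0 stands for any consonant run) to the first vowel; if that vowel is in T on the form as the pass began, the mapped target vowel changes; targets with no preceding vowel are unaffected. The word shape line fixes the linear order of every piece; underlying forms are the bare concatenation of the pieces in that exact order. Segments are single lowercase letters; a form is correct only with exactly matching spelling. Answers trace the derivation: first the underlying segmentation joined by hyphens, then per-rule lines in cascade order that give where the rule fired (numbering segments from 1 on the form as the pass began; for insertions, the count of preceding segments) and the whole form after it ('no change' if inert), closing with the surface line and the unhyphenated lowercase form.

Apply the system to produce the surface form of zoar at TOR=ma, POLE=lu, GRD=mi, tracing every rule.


underlying: zoar-i-ol-fu
1. o -> e, u -> i / F C0 _: fires at position(s) 6: zoarielfu
2. o -> e, u -> i / F C0 _: fires at position(s) 9: zoarielfi
3. f -> v, p -> b, s -> z, t -> d / V _ V: no change
surface: zoarielfi


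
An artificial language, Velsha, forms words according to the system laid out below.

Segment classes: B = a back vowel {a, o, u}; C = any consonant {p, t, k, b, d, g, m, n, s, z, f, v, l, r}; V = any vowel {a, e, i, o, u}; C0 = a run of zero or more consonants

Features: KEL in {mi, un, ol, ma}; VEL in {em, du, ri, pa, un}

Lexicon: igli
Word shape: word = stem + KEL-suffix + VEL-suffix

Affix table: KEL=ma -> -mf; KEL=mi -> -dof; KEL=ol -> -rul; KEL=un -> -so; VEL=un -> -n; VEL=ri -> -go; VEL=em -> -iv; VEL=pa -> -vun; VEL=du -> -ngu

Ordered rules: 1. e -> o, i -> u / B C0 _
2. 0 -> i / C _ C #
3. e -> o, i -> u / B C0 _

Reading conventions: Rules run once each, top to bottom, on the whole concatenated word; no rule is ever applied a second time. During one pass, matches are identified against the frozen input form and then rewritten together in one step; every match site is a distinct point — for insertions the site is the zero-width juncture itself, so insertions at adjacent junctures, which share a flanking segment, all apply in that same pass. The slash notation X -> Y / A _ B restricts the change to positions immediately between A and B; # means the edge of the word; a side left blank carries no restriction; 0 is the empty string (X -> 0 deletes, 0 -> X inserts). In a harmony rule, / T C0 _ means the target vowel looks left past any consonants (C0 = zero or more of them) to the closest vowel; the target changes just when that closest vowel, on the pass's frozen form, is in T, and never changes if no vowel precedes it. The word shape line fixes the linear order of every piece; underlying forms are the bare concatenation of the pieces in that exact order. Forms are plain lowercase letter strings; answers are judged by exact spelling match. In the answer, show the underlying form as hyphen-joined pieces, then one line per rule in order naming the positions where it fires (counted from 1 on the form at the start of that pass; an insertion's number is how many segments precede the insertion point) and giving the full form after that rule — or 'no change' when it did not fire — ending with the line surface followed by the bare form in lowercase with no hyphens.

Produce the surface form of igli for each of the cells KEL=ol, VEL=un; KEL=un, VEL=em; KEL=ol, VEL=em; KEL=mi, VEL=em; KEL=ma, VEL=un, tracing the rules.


cell KEL=ol, VEL=un:
underlying: igli-rul-n
1. e -> o, i -> u / B C0 _: no change
2. 0 -> i / C _ C #: inserts after position(s) 7: iglirulin
3. e -> o, i -> u / B C0 _: fires at position(s) 8: iglirulun
surface: iglirulun

cell KEL=un, VEL=em:
underlying: igli-so-iv
1. e -> o, i -> u / B C0 _: fires at position(s) 7: iglisouv
2. 0 -> i / C _ C #: no change
3. e -> o, i -> u / B C0 _: no change
surface: iglisouv

cell KEL=ol, VEL=em:
underlying: igli-rul-iv
1. e -> o, i -> u / B C0 _: fires at position(s) 8: igliruluv
2. 0 -> i / C _ C #: no change
3. e -> o, i -> u / B C0 _: no change
surface: igliruluv

cell KEL=mi, VEL=em:
underlying: igli-dof-iv
1. e -> o, i -> u / B C0 _: fires at position(s) 8: iglidofuv
2. 0 -> i / C _ C #: no change
3. e -> o, i -> u / B C0 _: no change
surface: iglidofuv

cell KEL=ma, VEL=un:
underlying: igli-mf-n
1. e -> o, i -> u / B C0 _: no change
2. 0 -> i / C _ C #: inserts after position(s) 6: iglimfin
3. e -> o, i -> u / B C0 _: no change
surface: iglimfin


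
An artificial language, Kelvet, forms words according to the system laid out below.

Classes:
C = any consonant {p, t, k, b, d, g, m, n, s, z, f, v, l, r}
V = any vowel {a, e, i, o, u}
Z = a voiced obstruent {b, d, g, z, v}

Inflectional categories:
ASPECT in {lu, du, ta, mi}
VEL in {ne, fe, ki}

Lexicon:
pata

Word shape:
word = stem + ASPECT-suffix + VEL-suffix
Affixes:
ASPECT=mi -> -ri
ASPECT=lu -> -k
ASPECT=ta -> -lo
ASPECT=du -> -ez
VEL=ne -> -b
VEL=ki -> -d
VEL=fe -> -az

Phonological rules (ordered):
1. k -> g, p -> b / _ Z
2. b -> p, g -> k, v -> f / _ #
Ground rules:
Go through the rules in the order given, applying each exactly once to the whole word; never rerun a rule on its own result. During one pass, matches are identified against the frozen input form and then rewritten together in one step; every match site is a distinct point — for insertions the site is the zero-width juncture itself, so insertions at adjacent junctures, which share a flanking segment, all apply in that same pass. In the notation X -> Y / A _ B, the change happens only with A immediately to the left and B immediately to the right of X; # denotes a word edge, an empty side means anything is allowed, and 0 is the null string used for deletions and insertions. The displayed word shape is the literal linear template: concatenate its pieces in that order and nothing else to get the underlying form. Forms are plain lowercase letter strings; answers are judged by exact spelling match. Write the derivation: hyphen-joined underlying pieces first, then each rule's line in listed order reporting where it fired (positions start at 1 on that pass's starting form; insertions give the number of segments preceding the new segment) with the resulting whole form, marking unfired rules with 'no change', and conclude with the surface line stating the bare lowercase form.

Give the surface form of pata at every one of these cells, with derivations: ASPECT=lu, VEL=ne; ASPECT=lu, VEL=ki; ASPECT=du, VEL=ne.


cell ASPECT=lu, VEL=ne:
underlying: pata-k-b
1. k -> g, p -> b / _ Z: fires at position(s) 5: patagb
2. b -> p, g -> k, v -> f / _ #: fires at position(s) 6: patagp
surface: patagp

cell ASPECT=lu, VEL=ki:
underlying: pata-k-d
1. k -> g, p -> b / _ Z: fires at position(s) 5: patagd
2. b -> p, g -> k, v -> f / _ #: no change
surface: patagd

cell ASPECT=du, VEL=ne:
underlying: pata-ez-b
1. k -> g, p -> b / _ Z: no change
2. b -> p, g -> k, v -> f / _ #: fires at position(s) 7: pataezp
surface: pataezp


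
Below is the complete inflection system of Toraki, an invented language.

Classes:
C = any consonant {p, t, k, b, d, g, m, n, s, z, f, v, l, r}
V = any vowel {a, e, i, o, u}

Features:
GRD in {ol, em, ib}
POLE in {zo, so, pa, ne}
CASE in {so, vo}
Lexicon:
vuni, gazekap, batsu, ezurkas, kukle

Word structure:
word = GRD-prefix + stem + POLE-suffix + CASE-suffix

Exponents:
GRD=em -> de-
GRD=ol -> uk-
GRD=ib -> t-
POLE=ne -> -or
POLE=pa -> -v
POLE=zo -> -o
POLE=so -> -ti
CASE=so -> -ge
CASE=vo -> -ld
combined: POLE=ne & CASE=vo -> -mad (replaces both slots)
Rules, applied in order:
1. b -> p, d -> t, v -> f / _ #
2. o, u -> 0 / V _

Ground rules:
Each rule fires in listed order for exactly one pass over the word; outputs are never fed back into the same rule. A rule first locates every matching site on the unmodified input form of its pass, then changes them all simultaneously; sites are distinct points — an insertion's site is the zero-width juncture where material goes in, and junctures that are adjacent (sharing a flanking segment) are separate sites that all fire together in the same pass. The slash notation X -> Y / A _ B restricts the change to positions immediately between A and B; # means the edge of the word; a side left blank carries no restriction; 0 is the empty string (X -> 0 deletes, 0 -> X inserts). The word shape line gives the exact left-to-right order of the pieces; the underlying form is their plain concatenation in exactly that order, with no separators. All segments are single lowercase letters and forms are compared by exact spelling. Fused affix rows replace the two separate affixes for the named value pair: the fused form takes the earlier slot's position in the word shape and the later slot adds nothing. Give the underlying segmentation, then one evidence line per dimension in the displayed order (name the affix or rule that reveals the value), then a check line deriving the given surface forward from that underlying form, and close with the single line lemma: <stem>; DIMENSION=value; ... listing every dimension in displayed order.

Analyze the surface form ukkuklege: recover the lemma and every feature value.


underlying: uk-kukle-o-ge
GRD=ol - signalled by the affix uk-
POLE=zo - signalled by the affix -o
CASE=so - signalled by the affix -ge
check: ukkukleoge -> ukkukleoge -> ukkuklege
lemma: kukle; GRD=ol; POLE=zo; CASE=so


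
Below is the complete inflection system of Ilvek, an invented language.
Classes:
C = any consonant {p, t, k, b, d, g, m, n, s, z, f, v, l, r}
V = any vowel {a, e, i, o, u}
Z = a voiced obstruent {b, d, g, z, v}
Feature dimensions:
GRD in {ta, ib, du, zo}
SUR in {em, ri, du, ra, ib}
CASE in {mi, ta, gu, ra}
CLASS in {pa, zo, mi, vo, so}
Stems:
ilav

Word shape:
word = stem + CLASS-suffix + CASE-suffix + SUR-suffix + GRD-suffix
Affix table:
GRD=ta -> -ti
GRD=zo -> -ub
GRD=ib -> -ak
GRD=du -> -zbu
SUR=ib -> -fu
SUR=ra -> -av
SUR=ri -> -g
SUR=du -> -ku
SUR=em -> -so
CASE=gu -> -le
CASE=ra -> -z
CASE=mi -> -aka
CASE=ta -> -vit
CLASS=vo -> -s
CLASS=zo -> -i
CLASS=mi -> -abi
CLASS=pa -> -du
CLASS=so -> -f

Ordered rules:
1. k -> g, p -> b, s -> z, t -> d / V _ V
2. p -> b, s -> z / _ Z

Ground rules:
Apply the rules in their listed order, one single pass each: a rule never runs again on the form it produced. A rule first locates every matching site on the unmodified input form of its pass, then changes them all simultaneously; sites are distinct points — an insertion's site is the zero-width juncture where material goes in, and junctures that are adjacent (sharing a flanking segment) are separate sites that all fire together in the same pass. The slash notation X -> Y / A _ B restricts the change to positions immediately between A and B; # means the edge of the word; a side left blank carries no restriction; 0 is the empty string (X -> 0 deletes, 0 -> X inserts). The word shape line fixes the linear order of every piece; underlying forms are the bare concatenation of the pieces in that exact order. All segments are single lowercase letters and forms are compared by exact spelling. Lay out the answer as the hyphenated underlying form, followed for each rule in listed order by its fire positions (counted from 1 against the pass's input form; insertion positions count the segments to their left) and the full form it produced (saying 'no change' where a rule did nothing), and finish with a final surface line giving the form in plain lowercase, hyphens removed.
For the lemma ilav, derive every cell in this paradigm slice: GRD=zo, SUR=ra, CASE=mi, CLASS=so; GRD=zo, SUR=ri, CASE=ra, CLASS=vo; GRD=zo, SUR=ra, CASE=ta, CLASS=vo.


cell GRD=zo, SUR=ra, CASE=mi, CLASS=so:
underlying: ilav-f-aka-av-ub
1. k -> g, p -> b, s -> z, t -> d / V _ V: fires at position(s) 7: ilavfagaavub
2. p -> b, s -> z / _ Z: no change
surface: ilavfagaavub

cell GRD=zo, SUR=ri, CASE=ra, CLASS=vo:
underlying: ilav-s-z-g-ub
1. k -> g, p -> b, s -> z, t -> d / V _ V: no change
2. p -> b, s -> z / _ Z: fires at position(s) 5: ilavzzgub
surface: ilavzzgub

cell GRD=zo, SUR=ra, CASE=ta, CLASS=vo:
underlying: ilav-s-vit-av-ub
1. k -> g, p -> b, s -> z, t -> d / V _ V: fires at position(s) 8: ilavsvidavub
2. p -> b, s -> z / _ Z: fires at position(s) 5: ilavzvidavub
surface: ilavzvidavub


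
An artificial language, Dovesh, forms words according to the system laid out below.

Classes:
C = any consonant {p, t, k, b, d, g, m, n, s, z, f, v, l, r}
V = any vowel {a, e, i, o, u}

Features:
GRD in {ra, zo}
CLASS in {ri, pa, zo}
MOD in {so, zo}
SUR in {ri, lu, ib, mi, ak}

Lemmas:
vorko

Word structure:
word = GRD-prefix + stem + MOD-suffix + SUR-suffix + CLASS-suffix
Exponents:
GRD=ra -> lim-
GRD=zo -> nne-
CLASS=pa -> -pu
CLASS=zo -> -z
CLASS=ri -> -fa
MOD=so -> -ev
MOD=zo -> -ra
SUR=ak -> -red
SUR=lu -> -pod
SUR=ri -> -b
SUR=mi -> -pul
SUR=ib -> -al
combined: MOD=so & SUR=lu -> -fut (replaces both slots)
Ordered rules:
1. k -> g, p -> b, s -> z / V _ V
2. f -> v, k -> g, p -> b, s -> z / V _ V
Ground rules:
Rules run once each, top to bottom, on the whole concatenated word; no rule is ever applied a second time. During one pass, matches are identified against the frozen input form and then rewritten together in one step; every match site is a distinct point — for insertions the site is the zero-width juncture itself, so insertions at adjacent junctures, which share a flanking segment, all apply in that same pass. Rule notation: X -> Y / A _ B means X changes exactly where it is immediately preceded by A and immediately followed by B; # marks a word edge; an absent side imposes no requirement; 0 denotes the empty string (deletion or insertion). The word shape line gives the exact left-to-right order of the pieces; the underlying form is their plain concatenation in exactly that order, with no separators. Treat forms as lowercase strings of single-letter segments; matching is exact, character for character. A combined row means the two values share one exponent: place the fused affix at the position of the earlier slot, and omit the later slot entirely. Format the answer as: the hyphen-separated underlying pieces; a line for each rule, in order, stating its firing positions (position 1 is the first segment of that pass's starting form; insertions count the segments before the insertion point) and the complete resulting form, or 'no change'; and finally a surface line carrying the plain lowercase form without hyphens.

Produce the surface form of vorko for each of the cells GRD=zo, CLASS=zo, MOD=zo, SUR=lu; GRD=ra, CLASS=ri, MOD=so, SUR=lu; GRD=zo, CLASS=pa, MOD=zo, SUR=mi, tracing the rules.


cell GRD=zo, CLASS=zo, MOD=zo, SUR=lu:
underlying: nne-vorko-ra-pod-z
1. k -> g, p -> b, s -> z / V _ V: fires at position(s) 11: nnevorkorabodz
2. f -> v, k -> g, p -> b, s -> z / V _ V: no change
surface: nnevorkorabodz

cell GRD=ra, CLASS=ri, MOD=so, SUR=lu:
underlying: lim-vorko-fut-fa
1. k -> g, p -> b, s -> z / V _ V: no change
2. f -> v, k -> g, p -> b, s -> z / V _ V: fires at position(s) 9: limvorkovutfa
surface: limvorkovutfa

cell GRD=zo, CLASS=pa, MOD=zo, SUR=mi:
underlying: nne-vorko-ra-pul-pu
1. k -> g, p -> b, s -> z / V _ V: fires at position(s) 11: nnevorkorabulpu
2. f -> v, k -> g, p -> b, s -> z / V _ V: no change
surface: nnevorkorabulpu


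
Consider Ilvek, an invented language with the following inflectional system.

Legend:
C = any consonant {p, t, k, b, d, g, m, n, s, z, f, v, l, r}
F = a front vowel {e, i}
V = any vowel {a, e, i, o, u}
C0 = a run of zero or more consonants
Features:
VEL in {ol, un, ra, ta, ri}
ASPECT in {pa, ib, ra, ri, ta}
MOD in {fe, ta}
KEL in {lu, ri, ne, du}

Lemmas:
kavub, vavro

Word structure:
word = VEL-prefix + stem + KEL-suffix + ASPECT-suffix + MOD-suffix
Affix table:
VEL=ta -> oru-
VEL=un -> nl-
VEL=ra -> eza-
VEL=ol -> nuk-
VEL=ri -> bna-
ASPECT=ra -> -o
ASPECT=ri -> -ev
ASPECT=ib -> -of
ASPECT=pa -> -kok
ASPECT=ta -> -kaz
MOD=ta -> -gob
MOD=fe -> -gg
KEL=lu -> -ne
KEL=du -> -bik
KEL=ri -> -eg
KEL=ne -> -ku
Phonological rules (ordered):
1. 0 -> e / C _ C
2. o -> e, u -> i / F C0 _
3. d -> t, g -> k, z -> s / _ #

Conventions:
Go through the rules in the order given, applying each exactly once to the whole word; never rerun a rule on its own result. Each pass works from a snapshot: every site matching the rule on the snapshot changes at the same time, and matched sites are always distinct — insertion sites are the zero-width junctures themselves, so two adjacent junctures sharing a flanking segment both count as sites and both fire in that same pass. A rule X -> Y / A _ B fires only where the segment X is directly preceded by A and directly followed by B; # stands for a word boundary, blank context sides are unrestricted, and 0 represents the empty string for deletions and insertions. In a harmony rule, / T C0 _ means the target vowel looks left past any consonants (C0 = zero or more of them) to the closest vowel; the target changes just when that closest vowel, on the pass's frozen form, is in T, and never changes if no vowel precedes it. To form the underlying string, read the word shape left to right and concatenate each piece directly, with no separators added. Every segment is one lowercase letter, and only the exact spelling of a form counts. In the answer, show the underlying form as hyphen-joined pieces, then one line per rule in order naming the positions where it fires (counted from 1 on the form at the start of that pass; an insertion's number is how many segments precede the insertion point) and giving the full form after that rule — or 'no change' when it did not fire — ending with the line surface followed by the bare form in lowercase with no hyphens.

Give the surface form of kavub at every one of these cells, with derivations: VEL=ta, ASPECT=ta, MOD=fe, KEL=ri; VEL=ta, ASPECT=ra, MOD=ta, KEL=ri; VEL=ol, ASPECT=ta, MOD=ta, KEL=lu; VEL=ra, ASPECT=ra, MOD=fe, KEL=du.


cell VEL=ta, ASPECT=ta, MOD=fe, KEL=ri:
underlying: oru-kavub-eg-kaz-gg
1. 0 -> e / C _ C: inserts after position(s) 10, 13, 14: orukavubegekazegeg
2. o -> e, u -> i / F C0 _: no change
3. d -> t, g -> k, z -> s / _ #: fires at position(s) 18: orukavubegekazegek
surface: orukavubegekazegek

cell VEL=ta, ASPECT=ra, MOD=ta, KEL=ri:
underlying: oru-kavub-eg-o-gob
1. 0 -> e / C _ C: no change
2. o -> e, u -> i / F C0 _: fires at position(s) 11: orukavubegegob
3. d -> t, g -> k, z -> s / _ #: no change
surface: orukavubegegob

cell VEL=ol, ASPECT=ta, MOD=ta, KEL=lu:
underlying: nuk-kavub-ne-kaz-gob
1. 0 -> e / C _ C: inserts after position(s) 3, 8, 13: nukekavubenekazegob
2. o -> e, u -> i / F C0 _: fires at position(s) 18: nukekavubenekazegeb
3. d -> t, g -> k, z -> s / _ #: no change
surface: nukekavubenekazegeb

cell VEL=ra, ASPECT=ra, MOD=fe, KEL=du:
underlying: eza-kavub-bik-o-gg
1. 0 -> e / C _ C: inserts after position(s) 8, 13: ezakavubebikogeg
2. o -> e, u -> i / F C0 _: fires at position(s) 13: ezakavubebikegeg
3. d -> t, g -> k, z -> s / _ #: fires at position(s) 16: ezakavubebikegek
surface: ezakavubebikegek
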